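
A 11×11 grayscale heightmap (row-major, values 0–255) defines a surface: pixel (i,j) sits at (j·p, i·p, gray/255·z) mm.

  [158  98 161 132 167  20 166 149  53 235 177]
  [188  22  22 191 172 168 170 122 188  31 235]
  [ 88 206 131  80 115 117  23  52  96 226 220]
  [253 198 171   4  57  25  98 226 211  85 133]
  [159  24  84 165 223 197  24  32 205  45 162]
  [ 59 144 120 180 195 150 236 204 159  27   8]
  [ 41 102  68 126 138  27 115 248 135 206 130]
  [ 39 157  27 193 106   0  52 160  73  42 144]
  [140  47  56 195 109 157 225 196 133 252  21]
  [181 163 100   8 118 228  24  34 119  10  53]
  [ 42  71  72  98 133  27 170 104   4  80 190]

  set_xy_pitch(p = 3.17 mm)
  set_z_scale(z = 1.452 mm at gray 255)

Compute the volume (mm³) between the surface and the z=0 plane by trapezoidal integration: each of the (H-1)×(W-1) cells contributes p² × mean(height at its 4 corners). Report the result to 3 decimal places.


height_mm = gray/255 × 1.452; cell vol = 3.17² × mean(4 corners)
unit = 3.17² × 1.452 / (4×255) = 0.0143049 mm³ per gray-sum
row 0: Σ corner-gray over 10 cells = 5292  → 75.7016
row 1: Σ corner-gray over 10 cells = 4995  → 71.4530
row 2: Σ corner-gray over 10 cells = 4936  → 70.6090
row 3: Σ corner-gray over 10 cells = 4855  → 69.4503
row 4: Σ corner-gray over 10 cells = 5216  → 74.6144
row 5: Σ corner-gray over 10 cells = 5398  → 77.2179
row 6: Σ corner-gray over 10 cells = 4304  → 61.5683
row 7: Σ corner-gray over 10 cells = 4704  → 67.2903
row 8: Σ corner-gray over 10 cells = 4743  → 67.8482
row 9: Σ corner-gray over 10 cells = 3592  → 51.3832
Σ rows: total corner-gray = 48035  → 687.1361 mm³

687.136


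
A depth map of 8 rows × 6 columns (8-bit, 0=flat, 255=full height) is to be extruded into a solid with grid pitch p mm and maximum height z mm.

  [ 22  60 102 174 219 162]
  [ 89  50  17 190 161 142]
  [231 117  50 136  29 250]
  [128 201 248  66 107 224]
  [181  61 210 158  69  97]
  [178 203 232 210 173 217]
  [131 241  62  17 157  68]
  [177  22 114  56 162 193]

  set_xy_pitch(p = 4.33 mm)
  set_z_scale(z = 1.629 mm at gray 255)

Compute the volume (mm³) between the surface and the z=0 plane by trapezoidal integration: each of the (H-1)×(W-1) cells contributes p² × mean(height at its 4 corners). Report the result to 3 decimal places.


566.044

height_mm = gray/255 × 1.629; cell vol = 4.33² × mean(4 corners)
unit = 4.33² × 1.629 / (4×255) = 0.0299431 mm³ per gray-sum
row 0: Σ corner-gray over 5 cells = 2361  → 70.6957
row 1: Σ corner-gray over 5 cells = 2212  → 66.2341
row 2: Σ corner-gray over 5 cells = 2741  → 82.0740
row 3: Σ corner-gray over 5 cells = 2870  → 85.9367
row 4: Σ corner-gray over 5 cells = 3305  → 98.9619
row 5: Σ corner-gray over 5 cells = 3184  → 95.3388
row 6: Σ corner-gray over 5 cells = 2231  → 66.8030
Σ rows: total corner-gray = 18904  → 566.0443 mm³


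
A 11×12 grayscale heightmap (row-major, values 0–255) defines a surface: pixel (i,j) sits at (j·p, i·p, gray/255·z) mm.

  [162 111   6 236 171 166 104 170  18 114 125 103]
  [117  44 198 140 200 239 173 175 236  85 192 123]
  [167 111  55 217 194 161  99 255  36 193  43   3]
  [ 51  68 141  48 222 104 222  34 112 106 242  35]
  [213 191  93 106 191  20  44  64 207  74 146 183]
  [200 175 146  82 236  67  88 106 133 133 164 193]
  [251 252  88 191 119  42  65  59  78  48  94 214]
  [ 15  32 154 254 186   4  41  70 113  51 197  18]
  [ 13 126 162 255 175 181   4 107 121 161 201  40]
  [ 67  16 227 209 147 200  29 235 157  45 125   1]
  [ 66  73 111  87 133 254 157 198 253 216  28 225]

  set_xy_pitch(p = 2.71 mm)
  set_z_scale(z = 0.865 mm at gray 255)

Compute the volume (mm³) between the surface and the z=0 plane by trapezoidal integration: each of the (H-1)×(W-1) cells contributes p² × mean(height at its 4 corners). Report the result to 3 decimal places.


355.960

height_mm = gray/255 × 0.865; cell vol = 2.71² × mean(4 corners)
unit = 2.71² × 0.865 / (4×255) = 0.00622808 mm³ per gray-sum
row 0: Σ corner-gray over 11 cells = 6311  → 39.3054
row 1: Σ corner-gray over 11 cells = 6502  → 40.4950
row 2: Σ corner-gray over 11 cells = 5582  → 34.7652
row 3: Σ corner-gray over 11 cells = 5352  → 33.3327
row 4: Σ corner-gray over 11 cells = 5721  → 35.6309
row 5: Σ corner-gray over 11 cells = 5590  → 34.8150
row 6: Σ corner-gray over 11 cells = 4774  → 29.7329
row 7: Σ corner-gray over 11 cells = 5276  → 32.8594
row 8: Σ corner-gray over 11 cells = 5887  → 36.6647
row 9: Σ corner-gray over 11 cells = 6159  → 38.3588
Σ rows: total corner-gray = 57154  → 355.9600 mm³


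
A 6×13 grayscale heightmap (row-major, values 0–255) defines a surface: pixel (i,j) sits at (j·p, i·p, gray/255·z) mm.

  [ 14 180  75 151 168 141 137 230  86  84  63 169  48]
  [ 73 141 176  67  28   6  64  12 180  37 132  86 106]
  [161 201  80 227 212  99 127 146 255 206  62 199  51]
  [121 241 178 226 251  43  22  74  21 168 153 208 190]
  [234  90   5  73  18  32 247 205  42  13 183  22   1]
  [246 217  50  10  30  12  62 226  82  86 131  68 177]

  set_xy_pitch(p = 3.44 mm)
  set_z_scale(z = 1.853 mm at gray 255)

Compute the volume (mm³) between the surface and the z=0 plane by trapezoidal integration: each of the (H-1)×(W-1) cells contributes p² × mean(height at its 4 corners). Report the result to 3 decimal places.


height_mm = gray/255 × 1.853; cell vol = 3.44² × mean(4 corners)
unit = 3.44² × 1.853 / (4×255) = 0.0214977 mm³ per gray-sum
row 0: Σ corner-gray over 12 cells = 5067  → 108.9289
row 1: Σ corner-gray over 12 cells = 5877  → 126.3420
row 2: Σ corner-gray over 12 cells = 7321  → 157.3847
row 3: Σ corner-gray over 12 cells = 5576  → 119.8712
row 4: Σ corner-gray over 12 cells = 4466  → 96.0088
Σ rows: total corner-gray = 28307  → 608.5356 mm³

608.536


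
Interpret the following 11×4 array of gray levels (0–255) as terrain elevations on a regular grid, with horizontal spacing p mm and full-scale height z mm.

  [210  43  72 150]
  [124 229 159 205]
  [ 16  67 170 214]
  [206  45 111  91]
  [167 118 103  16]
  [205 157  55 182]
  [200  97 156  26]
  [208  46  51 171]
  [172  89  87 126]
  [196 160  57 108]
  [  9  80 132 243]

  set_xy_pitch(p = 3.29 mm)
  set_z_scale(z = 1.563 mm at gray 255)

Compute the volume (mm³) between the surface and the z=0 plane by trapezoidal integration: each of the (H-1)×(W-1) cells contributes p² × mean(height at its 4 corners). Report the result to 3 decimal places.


height_mm = gray/255 × 1.563; cell vol = 3.29² × mean(4 corners)
unit = 3.29² × 1.563 / (4×255) = 0.0165863 mm³ per gray-sum
row 0: Σ corner-gray over 3 cells = 1695  → 28.1138
row 1: Σ corner-gray over 3 cells = 1809  → 30.0047
row 2: Σ corner-gray over 3 cells = 1313  → 21.7779
row 3: Σ corner-gray over 3 cells = 1234  → 20.4675
row 4: Σ corner-gray over 3 cells = 1436  → 23.8180
row 5: Σ corner-gray over 3 cells = 1543  → 25.5927
row 6: Σ corner-gray over 3 cells = 1305  → 21.6452
row 7: Σ corner-gray over 3 cells = 1223  → 20.2851
row 8: Σ corner-gray over 3 cells = 1388  → 23.0218
row 9: Σ corner-gray over 3 cells = 1414  → 23.4531
Σ rows: total corner-gray = 14360  → 238.1799 mm³

238.180


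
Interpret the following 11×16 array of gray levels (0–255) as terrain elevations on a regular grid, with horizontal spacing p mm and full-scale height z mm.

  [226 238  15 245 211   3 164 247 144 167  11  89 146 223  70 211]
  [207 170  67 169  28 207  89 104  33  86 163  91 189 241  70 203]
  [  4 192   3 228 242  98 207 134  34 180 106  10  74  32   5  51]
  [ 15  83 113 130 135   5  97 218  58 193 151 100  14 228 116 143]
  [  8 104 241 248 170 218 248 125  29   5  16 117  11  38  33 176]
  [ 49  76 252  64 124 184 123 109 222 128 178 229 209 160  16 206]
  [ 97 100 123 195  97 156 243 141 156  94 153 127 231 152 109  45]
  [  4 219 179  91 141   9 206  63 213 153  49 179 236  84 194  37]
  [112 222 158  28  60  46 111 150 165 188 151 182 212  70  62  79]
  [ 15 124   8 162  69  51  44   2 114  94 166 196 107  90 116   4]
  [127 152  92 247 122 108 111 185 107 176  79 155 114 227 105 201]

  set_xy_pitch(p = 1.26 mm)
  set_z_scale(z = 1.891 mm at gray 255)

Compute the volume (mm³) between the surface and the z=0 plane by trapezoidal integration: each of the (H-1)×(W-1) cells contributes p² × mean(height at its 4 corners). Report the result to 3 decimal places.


220.231

height_mm = gray/255 × 1.891; cell vol = 1.26² × mean(4 corners)
unit = 1.26² × 1.891 / (4×255) = 0.00294329 mm³ per gray-sum
row 0: Σ corner-gray over 15 cells = 8207  → 24.1555
row 1: Σ corner-gray over 15 cells = 6969  → 20.5118
row 2: Σ corner-gray over 15 cells = 6585  → 19.3815
row 3: Σ corner-gray over 15 cells = 6830  → 20.1026
row 4: Σ corner-gray over 15 cells = 7793  → 22.9370
row 5: Σ corner-gray over 15 cells = 8699  → 25.6036
row 6: Σ corner-gray over 15 cells = 8369  → 24.6324
row 7: Σ corner-gray over 15 cells = 7874  → 23.1754
row 8: Σ corner-gray over 15 cells = 6506  → 19.1490
row 9: Σ corner-gray over 15 cells = 6993  → 20.5824
Σ rows: total corner-gray = 74825  → 220.2314 mm³


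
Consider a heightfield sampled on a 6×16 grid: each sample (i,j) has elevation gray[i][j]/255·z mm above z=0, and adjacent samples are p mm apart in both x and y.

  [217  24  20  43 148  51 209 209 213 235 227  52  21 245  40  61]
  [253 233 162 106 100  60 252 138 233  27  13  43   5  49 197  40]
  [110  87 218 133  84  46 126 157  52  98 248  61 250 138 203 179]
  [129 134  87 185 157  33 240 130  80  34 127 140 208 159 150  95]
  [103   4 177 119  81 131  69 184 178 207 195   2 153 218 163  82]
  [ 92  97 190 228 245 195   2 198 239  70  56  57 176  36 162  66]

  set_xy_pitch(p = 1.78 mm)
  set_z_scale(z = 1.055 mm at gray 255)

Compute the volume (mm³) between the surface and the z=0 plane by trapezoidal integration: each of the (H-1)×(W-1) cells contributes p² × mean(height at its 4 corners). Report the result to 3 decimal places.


127.316

height_mm = gray/255 × 1.055; cell vol = 1.78² × mean(4 corners)
unit = 1.78² × 1.055 / (4×255) = 0.00327712 mm³ per gray-sum
row 0: Σ corner-gray over 15 cells = 7281  → 23.8607
row 1: Σ corner-gray over 15 cells = 7620  → 24.9717
row 2: Σ corner-gray over 15 cells = 8043  → 26.3579
row 3: Σ corner-gray over 15 cells = 7899  → 25.8860
row 4: Σ corner-gray over 15 cells = 8007  → 26.2399
Σ rows: total corner-gray = 38850  → 127.3161 mm³


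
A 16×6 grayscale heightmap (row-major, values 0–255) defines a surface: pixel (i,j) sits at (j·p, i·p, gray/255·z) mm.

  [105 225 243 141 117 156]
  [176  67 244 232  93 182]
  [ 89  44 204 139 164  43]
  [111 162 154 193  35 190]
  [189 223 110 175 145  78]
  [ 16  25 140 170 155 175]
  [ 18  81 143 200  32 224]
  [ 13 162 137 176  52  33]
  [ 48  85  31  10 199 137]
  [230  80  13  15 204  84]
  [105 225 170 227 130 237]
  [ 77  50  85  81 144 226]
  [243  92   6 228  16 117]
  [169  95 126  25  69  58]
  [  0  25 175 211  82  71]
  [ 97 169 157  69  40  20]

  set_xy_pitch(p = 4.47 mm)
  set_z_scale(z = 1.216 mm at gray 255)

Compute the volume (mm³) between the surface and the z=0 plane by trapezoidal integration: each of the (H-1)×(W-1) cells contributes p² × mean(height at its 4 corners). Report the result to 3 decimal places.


867.109

height_mm = gray/255 × 1.216; cell vol = 4.47² × mean(4 corners)
unit = 4.47² × 1.216 / (4×255) = 0.0238204 mm³ per gray-sum
row 0: Σ corner-gray over 5 cells = 3343  → 79.6315
row 1: Σ corner-gray over 5 cells = 2864  → 68.2215
row 2: Σ corner-gray over 5 cells = 2623  → 62.4808
row 3: Σ corner-gray over 5 cells = 2962  → 70.5559
row 4: Σ corner-gray over 5 cells = 2744  → 65.3631
row 5: Σ corner-gray over 5 cells = 2325  → 55.3824
row 6: Σ corner-gray over 5 cells = 2254  → 53.6911
row 7: Σ corner-gray over 5 cells = 1935  → 46.0924
row 8: Σ corner-gray over 5 cells = 1773  → 42.2335
row 9: Σ corner-gray over 5 cells = 2784  → 66.3159
row 10: Σ corner-gray over 5 cells = 2869  → 68.3406
row 11: Σ corner-gray over 5 cells = 2067  → 49.2367
row 12: Σ corner-gray over 5 cells = 1901  → 45.2825
row 13: Σ corner-gray over 5 cells = 1914  → 45.5922
row 14: Σ corner-gray over 5 cells = 2044  → 48.6888
Σ rows: total corner-gray = 36402  → 867.1090 mm³


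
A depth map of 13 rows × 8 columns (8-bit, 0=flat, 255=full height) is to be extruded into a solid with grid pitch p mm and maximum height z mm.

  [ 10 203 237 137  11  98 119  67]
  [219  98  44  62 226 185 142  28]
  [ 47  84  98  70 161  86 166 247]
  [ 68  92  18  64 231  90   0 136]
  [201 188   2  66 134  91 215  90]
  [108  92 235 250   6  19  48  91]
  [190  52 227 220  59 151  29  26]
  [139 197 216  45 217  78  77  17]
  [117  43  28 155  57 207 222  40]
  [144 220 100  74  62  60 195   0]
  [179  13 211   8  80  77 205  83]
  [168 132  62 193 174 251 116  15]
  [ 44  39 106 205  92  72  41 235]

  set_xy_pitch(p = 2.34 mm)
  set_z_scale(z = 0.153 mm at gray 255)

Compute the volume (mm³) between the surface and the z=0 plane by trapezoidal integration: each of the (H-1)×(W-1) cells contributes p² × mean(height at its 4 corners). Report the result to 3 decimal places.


31.939

height_mm = gray/255 × 0.153; cell vol = 2.34² × mean(4 corners)
unit = 2.34² × 0.153 / (4×255) = 0.00082134 mm³ per gray-sum
row 0: Σ corner-gray over 7 cells = 3448  → 2.8320
row 1: Σ corner-gray over 7 cells = 3385  → 2.7802
row 2: Σ corner-gray over 7 cells = 2818  → 2.3145
row 3: Σ corner-gray over 7 cells = 2877  → 2.3630
row 4: Σ corner-gray over 7 cells = 3182  → 2.6135
row 5: Σ corner-gray over 7 cells = 3191  → 2.6209
row 6: Σ corner-gray over 7 cells = 3508  → 2.8813
row 7: Σ corner-gray over 7 cells = 3397  → 2.7901
row 8: Σ corner-gray over 7 cells = 3147  → 2.5848
row 9: Σ corner-gray over 7 cells = 3016  → 2.4772
row 10: Σ corner-gray over 7 cells = 3489  → 2.8657
row 11: Σ corner-gray over 7 cells = 3428  → 2.8156
Σ rows: total corner-gray = 38886  → 31.9386 mm³


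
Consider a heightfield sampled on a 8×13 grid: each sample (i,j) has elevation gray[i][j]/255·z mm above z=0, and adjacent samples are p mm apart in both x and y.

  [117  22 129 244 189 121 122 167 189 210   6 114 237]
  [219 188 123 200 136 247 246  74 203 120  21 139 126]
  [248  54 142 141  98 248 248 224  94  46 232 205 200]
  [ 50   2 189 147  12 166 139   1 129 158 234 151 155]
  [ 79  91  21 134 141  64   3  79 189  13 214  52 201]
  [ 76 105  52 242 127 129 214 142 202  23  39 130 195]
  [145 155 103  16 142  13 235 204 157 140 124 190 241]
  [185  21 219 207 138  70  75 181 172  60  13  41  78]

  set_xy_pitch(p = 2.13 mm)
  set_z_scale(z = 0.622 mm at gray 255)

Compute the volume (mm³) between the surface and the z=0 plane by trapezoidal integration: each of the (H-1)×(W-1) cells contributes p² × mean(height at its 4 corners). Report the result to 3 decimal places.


123.045

height_mm = gray/255 × 0.622; cell vol = 2.13² × mean(4 corners)
unit = 2.13² × 0.622 / (4×255) = 0.00276662 mm³ per gray-sum
row 0: Σ corner-gray over 12 cells = 7119  → 19.6956
row 1: Σ corner-gray over 12 cells = 7651  → 21.1674
row 2: Σ corner-gray over 12 cells = 6773  → 18.7383
row 3: Σ corner-gray over 12 cells = 5143  → 14.2287
row 4: Σ corner-gray over 12 cells = 5363  → 14.8374
row 5: Σ corner-gray over 12 cells = 6425  → 17.7755
row 6: Σ corner-gray over 12 cells = 6001  → 16.6025
Σ rows: total corner-gray = 44475  → 123.0454 mm³


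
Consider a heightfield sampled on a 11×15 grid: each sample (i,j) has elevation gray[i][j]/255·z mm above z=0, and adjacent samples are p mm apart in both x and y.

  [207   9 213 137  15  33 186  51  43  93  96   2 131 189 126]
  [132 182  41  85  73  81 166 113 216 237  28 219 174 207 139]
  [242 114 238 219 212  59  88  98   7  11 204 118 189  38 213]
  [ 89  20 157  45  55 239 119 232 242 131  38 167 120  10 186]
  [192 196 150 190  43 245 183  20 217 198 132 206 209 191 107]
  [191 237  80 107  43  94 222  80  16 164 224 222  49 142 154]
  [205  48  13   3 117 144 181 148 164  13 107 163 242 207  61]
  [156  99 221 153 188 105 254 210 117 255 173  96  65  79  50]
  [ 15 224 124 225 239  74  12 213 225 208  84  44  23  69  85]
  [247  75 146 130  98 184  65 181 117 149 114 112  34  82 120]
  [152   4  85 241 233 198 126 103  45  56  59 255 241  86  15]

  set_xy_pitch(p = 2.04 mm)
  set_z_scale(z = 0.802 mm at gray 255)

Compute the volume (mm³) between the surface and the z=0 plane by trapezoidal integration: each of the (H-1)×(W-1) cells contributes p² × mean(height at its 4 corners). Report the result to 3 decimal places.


height_mm = gray/255 × 0.802; cell vol = 2.04² × mean(4 corners)
unit = 2.04² × 0.802 / (4×255) = 0.00327216 mm³ per gray-sum
row 0: Σ corner-gray over 14 cells = 6644  → 21.7402
row 1: Σ corner-gray over 14 cells = 7560  → 24.7375
row 2: Σ corner-gray over 14 cells = 7070  → 23.1342
row 3: Σ corner-gray over 14 cells = 8084  → 26.4521
row 4: Σ corner-gray over 14 cells = 8364  → 27.3683
row 5: Σ corner-gray over 14 cells = 7071  → 23.1374
row 6: Σ corner-gray over 14 cells = 7602  → 24.8750
row 7: Σ corner-gray over 14 cells = 7864  → 25.7323
row 8: Σ corner-gray over 14 cells = 6969  → 22.8037
row 9: Σ corner-gray over 14 cells = 6972  → 22.8135
Σ rows: total corner-gray = 74200  → 242.7943 mm³

242.794


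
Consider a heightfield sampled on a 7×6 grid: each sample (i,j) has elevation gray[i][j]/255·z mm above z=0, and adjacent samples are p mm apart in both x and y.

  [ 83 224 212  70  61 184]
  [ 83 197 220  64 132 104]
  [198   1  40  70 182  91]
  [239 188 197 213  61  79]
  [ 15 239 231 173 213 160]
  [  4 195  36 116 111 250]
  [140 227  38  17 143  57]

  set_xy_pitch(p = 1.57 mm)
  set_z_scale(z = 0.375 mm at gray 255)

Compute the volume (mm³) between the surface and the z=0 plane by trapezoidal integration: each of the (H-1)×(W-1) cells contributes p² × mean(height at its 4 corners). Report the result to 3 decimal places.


height_mm = gray/255 × 0.375; cell vol = 1.57² × mean(4 corners)
unit = 1.57² × 0.375 / (4×255) = 0.000906213 mm³ per gray-sum
row 0: Σ corner-gray over 5 cells = 2814  → 2.5501
row 1: Σ corner-gray over 5 cells = 2288  → 2.0734
row 2: Σ corner-gray over 5 cells = 2511  → 2.2755
row 3: Σ corner-gray over 5 cells = 3523  → 3.1926
row 4: Σ corner-gray over 5 cells = 3057  → 2.7703
row 5: Σ corner-gray over 5 cells = 2217  → 2.0091
Σ rows: total corner-gray = 16410  → 14.8710 mm³

14.871


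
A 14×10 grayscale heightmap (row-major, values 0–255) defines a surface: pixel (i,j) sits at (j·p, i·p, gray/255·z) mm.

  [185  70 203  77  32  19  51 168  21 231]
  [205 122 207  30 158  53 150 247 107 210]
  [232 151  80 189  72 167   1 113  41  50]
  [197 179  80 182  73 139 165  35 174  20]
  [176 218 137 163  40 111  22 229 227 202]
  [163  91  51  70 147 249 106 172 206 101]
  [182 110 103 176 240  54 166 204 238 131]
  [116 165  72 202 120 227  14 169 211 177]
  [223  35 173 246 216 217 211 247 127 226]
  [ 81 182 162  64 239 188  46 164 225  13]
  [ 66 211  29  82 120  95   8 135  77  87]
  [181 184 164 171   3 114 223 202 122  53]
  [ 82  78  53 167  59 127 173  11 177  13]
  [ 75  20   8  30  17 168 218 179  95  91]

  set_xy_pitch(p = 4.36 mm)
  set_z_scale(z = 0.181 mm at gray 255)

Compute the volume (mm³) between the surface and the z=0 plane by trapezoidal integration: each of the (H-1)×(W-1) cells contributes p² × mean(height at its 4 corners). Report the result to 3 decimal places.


height_mm = gray/255 × 0.181; cell vol = 4.36² × mean(4 corners)
unit = 4.36² × 0.181 / (4×255) = 0.00337327 mm³ per gray-sum
row 0: Σ corner-gray over 9 cells = 4261  → 14.3735
row 1: Σ corner-gray over 9 cells = 4473  → 15.0886
row 2: Σ corner-gray over 9 cells = 4181  → 14.1037
row 3: Σ corner-gray over 9 cells = 4943  → 16.6741
row 4: Σ corner-gray over 9 cells = 5120  → 17.2712
row 5: Σ corner-gray over 9 cells = 5343  → 18.0234
row 6: Σ corner-gray over 9 cells = 5548  → 18.7149
row 7: Σ corner-gray over 9 cells = 6046  → 20.3948
row 8: Σ corner-gray over 9 cells = 6027  → 20.3307
row 9: Σ corner-gray over 9 cells = 4301  → 14.5084
row 10: Σ corner-gray over 9 cells = 4267  → 14.3938
row 11: Σ corner-gray over 9 cells = 4385  → 14.7918
row 12: Σ corner-gray over 9 cells = 3421  → 11.5400
Σ rows: total corner-gray = 62316  → 210.2088 mm³

210.209


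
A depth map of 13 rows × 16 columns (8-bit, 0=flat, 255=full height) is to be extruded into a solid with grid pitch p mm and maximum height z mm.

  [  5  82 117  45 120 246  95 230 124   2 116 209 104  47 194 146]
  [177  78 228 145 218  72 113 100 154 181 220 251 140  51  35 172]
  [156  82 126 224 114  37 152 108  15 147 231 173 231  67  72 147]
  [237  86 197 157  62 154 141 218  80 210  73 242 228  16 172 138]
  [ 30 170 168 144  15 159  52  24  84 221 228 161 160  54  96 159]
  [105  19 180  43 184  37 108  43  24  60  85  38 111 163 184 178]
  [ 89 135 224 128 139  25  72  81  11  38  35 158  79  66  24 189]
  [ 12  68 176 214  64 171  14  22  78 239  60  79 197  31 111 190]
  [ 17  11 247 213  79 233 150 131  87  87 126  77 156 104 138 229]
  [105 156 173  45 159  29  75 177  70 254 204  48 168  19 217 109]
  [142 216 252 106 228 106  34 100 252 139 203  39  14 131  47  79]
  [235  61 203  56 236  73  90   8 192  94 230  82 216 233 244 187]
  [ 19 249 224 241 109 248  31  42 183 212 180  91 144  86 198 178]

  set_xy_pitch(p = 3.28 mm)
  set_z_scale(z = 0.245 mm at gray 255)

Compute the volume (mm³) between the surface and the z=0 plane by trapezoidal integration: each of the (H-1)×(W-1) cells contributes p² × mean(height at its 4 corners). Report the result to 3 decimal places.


234.489

height_mm = gray/255 × 0.245; cell vol = 3.28² × mean(4 corners)
unit = 3.28² × 0.245 / (4×255) = 0.00258413 mm³ per gray-sum
row 0: Σ corner-gray over 15 cells = 7934  → 20.5025
row 1: Σ corner-gray over 15 cells = 8182  → 21.1433
row 2: Σ corner-gray over 15 cells = 8308  → 21.4689
row 3: Σ corner-gray over 15 cells = 8108  → 20.9521
row 4: Σ corner-gray over 15 cells = 6502  → 16.8020
row 5: Σ corner-gray over 15 cells = 5549  → 14.3393
row 6: Σ corner-gray over 15 cells = 5958  → 15.3962
row 7: Σ corner-gray over 15 cells = 7174  → 18.5385
row 8: Σ corner-gray over 15 cells = 7726  → 19.9650
row 9: Σ corner-gray over 15 cells = 7757  → 20.0451
row 10: Σ corner-gray over 15 cells = 8413  → 21.7402
row 11: Σ corner-gray over 15 cells = 9131  → 23.5956
Σ rows: total corner-gray = 90742  → 234.4887 mm³


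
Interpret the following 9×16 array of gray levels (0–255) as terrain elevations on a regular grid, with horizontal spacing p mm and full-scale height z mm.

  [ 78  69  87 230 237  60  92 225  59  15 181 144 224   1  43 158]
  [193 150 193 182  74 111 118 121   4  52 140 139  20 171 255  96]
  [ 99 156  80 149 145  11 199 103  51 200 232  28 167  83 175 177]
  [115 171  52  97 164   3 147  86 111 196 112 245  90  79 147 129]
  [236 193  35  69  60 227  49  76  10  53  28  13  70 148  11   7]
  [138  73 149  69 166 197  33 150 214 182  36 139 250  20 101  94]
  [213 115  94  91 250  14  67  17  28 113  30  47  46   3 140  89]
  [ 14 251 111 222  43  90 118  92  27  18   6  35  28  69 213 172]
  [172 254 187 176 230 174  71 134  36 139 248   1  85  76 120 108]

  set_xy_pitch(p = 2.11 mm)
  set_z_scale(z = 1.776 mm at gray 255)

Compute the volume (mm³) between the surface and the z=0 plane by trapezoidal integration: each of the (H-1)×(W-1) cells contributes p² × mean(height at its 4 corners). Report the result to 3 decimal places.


409.982

height_mm = gray/255 × 1.776; cell vol = 2.11² × mean(4 corners)
unit = 2.11² × 1.776 / (4×255) = 0.00775189 mm³ per gray-sum
row 0: Σ corner-gray over 15 cells = 7319  → 56.7361
row 1: Σ corner-gray over 15 cells = 7583  → 58.7826
row 2: Σ corner-gray over 15 cells = 7478  → 57.9686
row 3: Σ corner-gray over 15 cells = 5971  → 46.2865
row 4: Σ corner-gray over 15 cells = 6117  → 47.4183
row 5: Σ corner-gray over 15 cells = 6202  → 48.0772
row 6: Σ corner-gray over 15 cells = 5244  → 40.6509
row 7: Σ corner-gray over 15 cells = 6974  → 54.0617
Σ rows: total corner-gray = 52888  → 409.9821 mm³


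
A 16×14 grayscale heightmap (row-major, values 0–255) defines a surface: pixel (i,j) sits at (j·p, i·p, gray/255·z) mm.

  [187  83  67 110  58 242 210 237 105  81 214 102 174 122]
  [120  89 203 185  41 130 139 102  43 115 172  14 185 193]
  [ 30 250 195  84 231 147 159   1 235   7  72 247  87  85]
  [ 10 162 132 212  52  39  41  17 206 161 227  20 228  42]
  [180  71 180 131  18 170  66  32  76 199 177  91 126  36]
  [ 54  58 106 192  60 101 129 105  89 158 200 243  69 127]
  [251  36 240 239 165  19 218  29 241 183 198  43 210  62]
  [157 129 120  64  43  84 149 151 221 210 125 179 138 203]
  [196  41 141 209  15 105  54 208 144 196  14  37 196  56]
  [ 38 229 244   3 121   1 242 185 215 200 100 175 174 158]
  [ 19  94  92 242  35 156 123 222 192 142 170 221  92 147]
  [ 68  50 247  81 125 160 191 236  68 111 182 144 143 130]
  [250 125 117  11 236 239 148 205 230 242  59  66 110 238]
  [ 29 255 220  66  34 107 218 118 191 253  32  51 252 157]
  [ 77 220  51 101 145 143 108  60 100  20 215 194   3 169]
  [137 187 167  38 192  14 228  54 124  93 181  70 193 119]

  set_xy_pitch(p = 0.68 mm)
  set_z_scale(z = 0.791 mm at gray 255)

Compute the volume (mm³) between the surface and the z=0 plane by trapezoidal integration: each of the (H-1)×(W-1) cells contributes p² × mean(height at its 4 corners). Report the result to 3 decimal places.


37.319

height_mm = gray/255 × 0.791; cell vol = 0.68² × mean(4 corners)
unit = 0.68² × 0.791 / (4×255) = 0.000358587 mm³ per gray-sum
row 0: Σ corner-gray over 13 cells = 6824  → 2.4470
row 1: Σ corner-gray over 13 cells = 6694  → 2.4004
row 2: Σ corner-gray over 13 cells = 6591  → 2.3634
row 3: Σ corner-gray over 13 cells = 5936  → 2.1286
row 4: Σ corner-gray over 13 cells = 6091  → 2.1842
row 5: Σ corner-gray over 13 cells = 7156  → 2.5660
row 6: Σ corner-gray over 13 cells = 7541  → 2.7041
row 7: Σ corner-gray over 13 cells = 6558  → 2.3516
row 8: Σ corner-gray over 13 cells = 6946  → 2.4907
row 9: Σ corner-gray over 13 cells = 7702  → 2.7618
row 10: Σ corner-gray over 13 cells = 7402  → 2.6543
row 11: Σ corner-gray over 13 cells = 7738  → 2.7747
row 12: Σ corner-gray over 13 cells = 7844  → 2.8128
row 13: Σ corner-gray over 13 cells = 6746  → 2.4190
row 14: Σ corner-gray over 13 cells = 6304  → 2.2605
Σ rows: total corner-gray = 104073  → 37.3192 mm³


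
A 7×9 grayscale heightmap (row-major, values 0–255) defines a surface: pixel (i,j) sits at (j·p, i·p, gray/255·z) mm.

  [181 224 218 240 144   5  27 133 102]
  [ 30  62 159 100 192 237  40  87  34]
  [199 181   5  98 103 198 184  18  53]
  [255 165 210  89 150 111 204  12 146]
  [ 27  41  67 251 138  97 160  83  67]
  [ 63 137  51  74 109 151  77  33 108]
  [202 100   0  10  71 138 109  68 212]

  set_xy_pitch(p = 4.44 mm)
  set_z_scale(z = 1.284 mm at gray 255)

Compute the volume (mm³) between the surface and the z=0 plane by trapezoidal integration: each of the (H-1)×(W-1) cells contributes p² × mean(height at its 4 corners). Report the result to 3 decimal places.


544.238

height_mm = gray/255 × 1.284; cell vol = 4.44² × mean(4 corners)
unit = 4.44² × 1.284 / (4×255) = 0.0248159 mm³ per gray-sum
row 0: Σ corner-gray over 8 cells = 4083  → 101.3235
row 1: Σ corner-gray over 8 cells = 3644  → 90.4293
row 2: Σ corner-gray over 8 cells = 4109  → 101.9687
row 3: Σ corner-gray over 8 cells = 4051  → 100.5294
row 4: Σ corner-gray over 8 cells = 3203  → 79.4855
row 5: Σ corner-gray over 8 cells = 2841  → 70.5021
Σ rows: total corner-gray = 21931  → 544.2385 mm³


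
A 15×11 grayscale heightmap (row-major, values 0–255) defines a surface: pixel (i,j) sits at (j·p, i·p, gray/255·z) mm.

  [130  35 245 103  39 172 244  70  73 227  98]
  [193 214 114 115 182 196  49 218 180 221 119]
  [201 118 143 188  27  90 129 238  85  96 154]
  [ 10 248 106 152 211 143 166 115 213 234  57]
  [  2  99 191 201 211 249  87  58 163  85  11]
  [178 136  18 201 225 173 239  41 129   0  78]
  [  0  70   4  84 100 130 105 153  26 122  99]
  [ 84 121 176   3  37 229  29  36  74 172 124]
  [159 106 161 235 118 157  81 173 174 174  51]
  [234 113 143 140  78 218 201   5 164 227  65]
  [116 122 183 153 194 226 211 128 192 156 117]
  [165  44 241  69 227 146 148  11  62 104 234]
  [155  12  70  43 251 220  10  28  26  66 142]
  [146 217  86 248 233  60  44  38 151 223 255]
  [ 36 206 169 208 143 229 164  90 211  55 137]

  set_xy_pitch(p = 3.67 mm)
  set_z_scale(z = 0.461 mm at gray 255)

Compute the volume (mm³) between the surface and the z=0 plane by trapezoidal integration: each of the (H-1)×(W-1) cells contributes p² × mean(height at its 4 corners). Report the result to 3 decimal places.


height_mm = gray/255 × 0.461; cell vol = 3.67² × mean(4 corners)
unit = 3.67² × 0.461 / (4×255) = 0.00608741 mm³ per gray-sum
row 0: Σ corner-gray over 10 cells = 5934  → 36.1227
row 1: Σ corner-gray over 10 cells = 5873  → 35.7514
row 2: Σ corner-gray over 10 cells = 5826  → 35.4653
row 3: Σ corner-gray over 10 cells = 5944  → 36.1836
row 4: Σ corner-gray over 10 cells = 5281  → 32.1476
row 5: Σ corner-gray over 10 cells = 4267  → 25.9750
row 6: Σ corner-gray over 10 cells = 3649  → 22.2130
row 7: Σ corner-gray over 10 cells = 4930  → 30.0110
row 8: Σ corner-gray over 10 cells = 5845  → 35.5809
row 9: Σ corner-gray over 10 cells = 6240  → 37.9855
row 10: Σ corner-gray over 10 cells = 5866  → 35.7088
row 11: Σ corner-gray over 10 cells = 4252  → 25.8837
row 12: Σ corner-gray over 10 cells = 4750  → 28.9152
row 13: Σ corner-gray over 10 cells = 6124  → 37.2793
Σ rows: total corner-gray = 74781  → 455.2230 mm³

455.223


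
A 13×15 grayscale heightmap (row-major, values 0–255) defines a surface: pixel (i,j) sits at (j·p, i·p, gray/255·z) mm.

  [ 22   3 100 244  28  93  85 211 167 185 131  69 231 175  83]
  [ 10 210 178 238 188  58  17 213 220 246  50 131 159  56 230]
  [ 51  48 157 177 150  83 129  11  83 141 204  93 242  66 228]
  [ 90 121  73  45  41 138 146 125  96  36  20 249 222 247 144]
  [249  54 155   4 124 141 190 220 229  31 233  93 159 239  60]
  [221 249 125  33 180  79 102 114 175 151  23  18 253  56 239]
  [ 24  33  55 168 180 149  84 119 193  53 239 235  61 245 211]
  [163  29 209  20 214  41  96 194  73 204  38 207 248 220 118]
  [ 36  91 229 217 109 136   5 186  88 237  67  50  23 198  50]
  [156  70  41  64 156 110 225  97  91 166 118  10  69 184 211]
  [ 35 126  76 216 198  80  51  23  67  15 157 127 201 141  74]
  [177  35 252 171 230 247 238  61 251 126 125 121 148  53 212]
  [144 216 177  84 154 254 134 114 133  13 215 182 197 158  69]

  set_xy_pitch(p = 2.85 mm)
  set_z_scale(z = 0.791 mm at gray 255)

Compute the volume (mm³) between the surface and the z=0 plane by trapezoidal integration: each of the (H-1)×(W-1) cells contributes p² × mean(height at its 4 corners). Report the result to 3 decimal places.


558.525

height_mm = gray/255 × 0.791; cell vol = 2.85² × mean(4 corners)
unit = 2.85² × 0.791 / (4×255) = 0.00629892 mm³ per gray-sum
row 0: Σ corner-gray over 14 cells = 7717  → 48.6088
row 1: Σ corner-gray over 14 cells = 7615  → 47.9663
row 2: Σ corner-gray over 14 cells = 6799  → 42.8264
row 3: Σ corner-gray over 14 cells = 7405  → 46.6435
row 4: Σ corner-gray over 14 cells = 7629  → 48.0545
row 5: Σ corner-gray over 14 cells = 7439  → 46.8577
row 6: Σ corner-gray over 14 cells = 7730  → 48.6906
row 7: Σ corner-gray over 14 cells = 7225  → 45.5097
row 8: Σ corner-gray over 14 cells = 6527  → 41.1130
row 9: Σ corner-gray over 14 cells = 6234  → 39.2675
row 10: Σ corner-gray over 14 cells = 7570  → 47.6828
row 11: Σ corner-gray over 14 cells = 8780  → 55.3045
Σ rows: total corner-gray = 88670  → 558.5252 mm³


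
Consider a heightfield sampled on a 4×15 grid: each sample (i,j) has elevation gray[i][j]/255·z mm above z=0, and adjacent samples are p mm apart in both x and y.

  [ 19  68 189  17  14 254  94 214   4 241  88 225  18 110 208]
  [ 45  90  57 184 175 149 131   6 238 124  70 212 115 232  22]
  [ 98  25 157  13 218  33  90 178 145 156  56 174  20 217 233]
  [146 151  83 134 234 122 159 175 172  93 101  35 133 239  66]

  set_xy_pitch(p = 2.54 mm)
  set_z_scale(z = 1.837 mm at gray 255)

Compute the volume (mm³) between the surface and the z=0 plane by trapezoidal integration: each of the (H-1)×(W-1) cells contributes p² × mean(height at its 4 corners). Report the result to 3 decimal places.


height_mm = gray/255 × 1.837; cell vol = 2.54² × mean(4 corners)
unit = 2.54² × 1.837 / (4×255) = 0.0116192 mm³ per gray-sum
row 0: Σ corner-gray over 14 cells = 6932  → 80.5443
row 1: Σ corner-gray over 14 cells = 6928  → 80.4979
row 2: Σ corner-gray over 14 cells = 7169  → 83.2981
Σ rows: total corner-gray = 21029  → 244.3403 mm³

244.340


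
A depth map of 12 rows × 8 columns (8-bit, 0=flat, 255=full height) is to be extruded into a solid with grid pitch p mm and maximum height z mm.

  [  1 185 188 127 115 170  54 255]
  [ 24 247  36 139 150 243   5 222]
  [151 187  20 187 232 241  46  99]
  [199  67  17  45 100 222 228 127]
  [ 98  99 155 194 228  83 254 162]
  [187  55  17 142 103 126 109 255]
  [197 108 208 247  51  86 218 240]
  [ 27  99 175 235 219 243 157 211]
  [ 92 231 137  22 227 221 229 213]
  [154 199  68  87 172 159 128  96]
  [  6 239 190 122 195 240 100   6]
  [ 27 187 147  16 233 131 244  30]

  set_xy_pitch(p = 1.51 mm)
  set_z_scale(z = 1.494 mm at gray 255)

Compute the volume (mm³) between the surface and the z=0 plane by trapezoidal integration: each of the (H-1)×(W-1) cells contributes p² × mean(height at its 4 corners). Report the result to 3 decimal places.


151.605

height_mm = gray/255 × 1.494; cell vol = 1.51² × mean(4 corners)
unit = 1.51² × 1.494 / (4×255) = 0.00333968 mm³ per gray-sum
row 0: Σ corner-gray over 7 cells = 3820  → 12.7576
row 1: Σ corner-gray over 7 cells = 3962  → 13.2318
row 2: Σ corner-gray over 7 cells = 3760  → 12.5572
row 3: Σ corner-gray over 7 cells = 3970  → 13.2585
row 4: Σ corner-gray over 7 cells = 3832  → 12.7976
row 5: Σ corner-gray over 7 cells = 3819  → 12.7542
row 6: Σ corner-gray over 7 cells = 4767  → 15.9202
row 7: Σ corner-gray over 7 cells = 4933  → 16.4746
row 8: Σ corner-gray over 7 cells = 4315  → 14.4107
row 9: Σ corner-gray over 7 cells = 4060  → 13.5591
row 10: Σ corner-gray over 7 cells = 4157  → 13.8830
Σ rows: total corner-gray = 45395  → 151.6046 mm³


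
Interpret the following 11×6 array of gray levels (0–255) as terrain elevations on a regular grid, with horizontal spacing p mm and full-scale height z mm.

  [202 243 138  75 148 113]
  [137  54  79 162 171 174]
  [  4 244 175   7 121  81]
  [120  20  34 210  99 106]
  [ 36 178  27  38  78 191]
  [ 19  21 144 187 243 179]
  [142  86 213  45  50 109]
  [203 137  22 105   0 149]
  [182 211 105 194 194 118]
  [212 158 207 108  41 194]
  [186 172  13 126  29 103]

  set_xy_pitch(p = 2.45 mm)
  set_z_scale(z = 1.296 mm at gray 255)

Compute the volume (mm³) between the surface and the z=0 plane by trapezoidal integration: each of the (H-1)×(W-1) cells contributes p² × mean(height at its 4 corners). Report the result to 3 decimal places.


182.095

height_mm = gray/255 × 1.296; cell vol = 2.45² × mean(4 corners)
unit = 2.45² × 1.296 / (4×255) = 0.00762671 mm³ per gray-sum
row 0: Σ corner-gray over 5 cells = 2766  → 21.0955
row 1: Σ corner-gray over 5 cells = 2422  → 18.4719
row 2: Σ corner-gray over 5 cells = 2131  → 16.2525
row 3: Σ corner-gray over 5 cells = 1821  → 13.8882
row 4: Σ corner-gray over 5 cells = 2257  → 17.2135
row 5: Σ corner-gray over 5 cells = 2427  → 18.5100
row 6: Σ corner-gray over 5 cells = 1919  → 14.6356
row 7: Σ corner-gray over 5 cells = 2588  → 19.7379
row 8: Σ corner-gray over 5 cells = 3142  → 23.9631
row 9: Σ corner-gray over 5 cells = 2403  → 18.3270
Σ rows: total corner-gray = 23876  → 182.0952 mm³


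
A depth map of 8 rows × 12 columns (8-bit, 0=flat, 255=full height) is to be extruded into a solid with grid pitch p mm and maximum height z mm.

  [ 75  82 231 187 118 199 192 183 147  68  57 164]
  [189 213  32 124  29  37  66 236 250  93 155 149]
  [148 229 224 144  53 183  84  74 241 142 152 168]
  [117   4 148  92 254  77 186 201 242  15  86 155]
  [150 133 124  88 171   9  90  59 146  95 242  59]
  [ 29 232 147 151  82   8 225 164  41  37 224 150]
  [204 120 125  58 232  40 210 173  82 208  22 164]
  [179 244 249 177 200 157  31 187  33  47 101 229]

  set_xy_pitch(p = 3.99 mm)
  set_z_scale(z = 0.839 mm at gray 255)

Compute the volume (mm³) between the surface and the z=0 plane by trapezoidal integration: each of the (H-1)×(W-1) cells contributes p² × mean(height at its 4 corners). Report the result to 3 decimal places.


height_mm = gray/255 × 0.839; cell vol = 3.99² × mean(4 corners)
unit = 3.99² × 0.839 / (4×255) = 0.0130951 mm³ per gray-sum
row 0: Σ corner-gray over 11 cells = 5975  → 78.2430
row 1: Σ corner-gray over 11 cells = 6176  → 80.8751
row 2: Σ corner-gray over 11 cells = 6250  → 81.8441
row 3: Σ corner-gray over 11 cells = 5405  → 70.7788
row 4: Σ corner-gray over 11 cells = 5324  → 69.7181
row 5: Σ corner-gray over 11 cells = 5709  → 74.7597
row 6: Σ corner-gray over 11 cells = 6168  → 80.7703
Σ rows: total corner-gray = 41007  → 536.9892 mm³

536.989


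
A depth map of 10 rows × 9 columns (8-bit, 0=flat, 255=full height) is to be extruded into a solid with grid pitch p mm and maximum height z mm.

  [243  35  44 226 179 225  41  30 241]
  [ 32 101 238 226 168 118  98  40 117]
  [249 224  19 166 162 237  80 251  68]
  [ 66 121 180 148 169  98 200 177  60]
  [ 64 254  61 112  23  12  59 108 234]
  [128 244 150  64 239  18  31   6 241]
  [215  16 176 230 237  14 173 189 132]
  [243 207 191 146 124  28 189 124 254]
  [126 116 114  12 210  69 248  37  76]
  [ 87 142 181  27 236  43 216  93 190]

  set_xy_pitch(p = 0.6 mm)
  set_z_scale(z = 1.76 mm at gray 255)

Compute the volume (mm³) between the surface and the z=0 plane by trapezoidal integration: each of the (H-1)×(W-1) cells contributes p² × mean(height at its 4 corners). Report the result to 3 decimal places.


height_mm = gray/255 × 1.76; cell vol = 0.6² × mean(4 corners)
unit = 0.6² × 1.76 / (4×255) = 0.000621176 mm³ per gray-sum
row 0: Σ corner-gray over 8 cells = 4171  → 2.5909
row 1: Σ corner-gray over 8 cells = 4722  → 2.9332
row 2: Σ corner-gray over 8 cells = 4907  → 3.0481
row 3: Σ corner-gray over 8 cells = 3868  → 2.4027
row 4: Σ corner-gray over 8 cells = 3429  → 2.1300
row 5: Σ corner-gray over 8 cells = 4290  → 2.6648
row 6: Σ corner-gray over 8 cells = 4932  → 3.0636
row 7: Σ corner-gray over 8 cells = 4329  → 2.6891
row 8: Σ corner-gray over 8 cells = 3967  → 2.4642
Σ rows: total corner-gray = 38615  → 23.9867 mm³

23.987


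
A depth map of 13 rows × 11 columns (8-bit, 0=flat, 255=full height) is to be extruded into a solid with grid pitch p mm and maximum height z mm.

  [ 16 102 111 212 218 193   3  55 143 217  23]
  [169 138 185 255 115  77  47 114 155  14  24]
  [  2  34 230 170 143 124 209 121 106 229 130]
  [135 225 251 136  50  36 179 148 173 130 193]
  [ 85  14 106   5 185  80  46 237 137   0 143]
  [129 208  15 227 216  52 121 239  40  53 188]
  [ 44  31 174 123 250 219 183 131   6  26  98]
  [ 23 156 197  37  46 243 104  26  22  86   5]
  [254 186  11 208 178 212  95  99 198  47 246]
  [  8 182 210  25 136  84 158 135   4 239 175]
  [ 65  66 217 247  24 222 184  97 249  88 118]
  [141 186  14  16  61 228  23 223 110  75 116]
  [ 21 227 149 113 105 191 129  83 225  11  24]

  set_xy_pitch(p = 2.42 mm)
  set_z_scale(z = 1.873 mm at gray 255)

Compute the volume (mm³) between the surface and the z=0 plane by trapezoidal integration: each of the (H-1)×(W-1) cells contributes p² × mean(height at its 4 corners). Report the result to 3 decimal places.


648.765

height_mm = gray/255 × 1.873; cell vol = 2.42² × mean(4 corners)
unit = 2.42² × 1.873 / (4×255) = 0.010754 mm³ per gray-sum
row 0: Σ corner-gray over 10 cells = 4940  → 53.1246
row 1: Σ corner-gray over 10 cells = 5257  → 56.5336
row 2: Σ corner-gray over 10 cells = 5848  → 62.8891
row 3: Σ corner-gray over 10 cells = 4832  → 51.9631
row 4: Σ corner-gray over 10 cells = 4507  → 48.4681
row 5: Σ corner-gray over 10 cells = 5087  → 54.7054
row 6: Σ corner-gray over 10 cells = 4290  → 46.1345
row 7: Σ corner-gray over 10 cells = 4830  → 51.9416
row 8: Σ corner-gray over 10 cells = 5497  → 59.1145
row 9: Σ corner-gray over 10 cells = 5500  → 59.1468
row 10: Σ corner-gray over 10 cells = 5100  → 54.8452
row 11: Σ corner-gray over 10 cells = 4640  → 49.8984
Σ rows: total corner-gray = 60328  → 648.7648 mm³
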